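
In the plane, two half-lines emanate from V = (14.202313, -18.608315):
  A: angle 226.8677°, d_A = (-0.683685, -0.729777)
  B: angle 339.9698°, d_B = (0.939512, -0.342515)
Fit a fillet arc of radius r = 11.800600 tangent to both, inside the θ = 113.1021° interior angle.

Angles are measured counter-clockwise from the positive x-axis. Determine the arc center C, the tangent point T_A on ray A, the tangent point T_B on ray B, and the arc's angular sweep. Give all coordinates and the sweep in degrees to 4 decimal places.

bisector direction at 283.4188° = (0.232066,-0.972700)
center distance |VC| = r/sin(θ/2) = 11.800600/sin(56.5510°) = 14.143003
C = V + |VC|·bis = (17.4844,-32.3652)
T_A = V + ((C−V)·d_A)·d_A = V + 7.7955·d_A = (8.8726,-24.2973)
T_B = V + ((C−V)·d_B)·d_B = V + 7.7955·d_B = (21.5263,-21.2784)
sweep = 180° − θ = 66.8979°

center=(17.4844,-32.3652) T_A=(8.8726,-24.2973) T_B=(21.5263,-21.2784) sweep=66.8979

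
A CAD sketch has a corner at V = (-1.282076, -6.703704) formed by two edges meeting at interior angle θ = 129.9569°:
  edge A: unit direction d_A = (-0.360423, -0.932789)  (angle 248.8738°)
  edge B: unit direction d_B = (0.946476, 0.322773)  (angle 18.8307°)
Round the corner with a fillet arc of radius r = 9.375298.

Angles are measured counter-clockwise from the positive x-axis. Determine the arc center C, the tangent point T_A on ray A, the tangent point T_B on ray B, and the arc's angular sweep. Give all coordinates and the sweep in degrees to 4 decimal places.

center=(5.8859,-14.1647) T_A=(-2.8593,-10.7857) T_B=(2.8598,-5.2912) sweep=50.0431

bisector direction at 313.8523° = (0.692801,-0.721129)
center distance |VC| = r/sin(θ/2) = 9.375298/sin(64.9784°) = 10.346312
C = V + |VC|·bis = (5.8859,-14.1647)
T_A = V + ((C−V)·d_A)·d_A = V + 4.3761·d_A = (-2.8593,-10.7857)
T_B = V + ((C−V)·d_B)·d_B = V + 4.3761·d_B = (2.8598,-5.2912)
sweep = 180° − θ = 50.0431°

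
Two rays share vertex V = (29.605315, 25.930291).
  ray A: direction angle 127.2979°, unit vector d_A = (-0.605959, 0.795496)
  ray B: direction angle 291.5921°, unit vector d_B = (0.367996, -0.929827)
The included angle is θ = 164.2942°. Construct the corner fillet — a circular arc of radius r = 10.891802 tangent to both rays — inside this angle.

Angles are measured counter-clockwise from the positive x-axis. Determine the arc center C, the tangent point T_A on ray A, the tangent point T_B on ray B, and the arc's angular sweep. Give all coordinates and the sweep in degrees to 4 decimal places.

center=(20.0306,20.5253) T_A=(28.6950,27.1253) T_B=(30.1581,24.5335) sweep=15.7058

bisector direction at 209.4450° = (-0.870828,-0.491588)
center distance |VC| = r/sin(θ/2) = 10.891802/sin(82.1471°) = 10.994911
C = V + |VC|·bis = (20.0306,20.5253)
T_A = V + ((C−V)·d_A)·d_A = V + 1.5022·d_A = (28.6950,27.1253)
T_B = V + ((C−V)·d_B)·d_B = V + 1.5022·d_B = (30.1581,24.5335)
sweep = 180° − θ = 15.7058°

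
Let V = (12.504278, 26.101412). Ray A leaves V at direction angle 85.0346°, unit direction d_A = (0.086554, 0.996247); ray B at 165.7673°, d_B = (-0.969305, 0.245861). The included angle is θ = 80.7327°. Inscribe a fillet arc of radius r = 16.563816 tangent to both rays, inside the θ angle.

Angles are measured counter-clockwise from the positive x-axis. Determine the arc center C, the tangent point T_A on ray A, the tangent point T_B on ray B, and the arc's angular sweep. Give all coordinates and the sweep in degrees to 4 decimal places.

bisector direction at 125.4010° = (-0.579295,0.815118)
center distance |VC| = r/sin(θ/2) = 16.563816/sin(40.3663°) = 25.574368
C = V + |VC|·bis = (-2.3108,46.9475)
T_A = V + ((C−V)·d_A)·d_A = V + 19.4856·d_A = (14.1908,45.5139)
T_B = V + ((C−V)·d_B)·d_B = V + 19.4856·d_B = (-6.3832,30.8922)
sweep = 180° − θ = 99.2673°

center=(-2.3108,46.9475) T_A=(14.1908,45.5139) T_B=(-6.3832,30.8922) sweep=99.2673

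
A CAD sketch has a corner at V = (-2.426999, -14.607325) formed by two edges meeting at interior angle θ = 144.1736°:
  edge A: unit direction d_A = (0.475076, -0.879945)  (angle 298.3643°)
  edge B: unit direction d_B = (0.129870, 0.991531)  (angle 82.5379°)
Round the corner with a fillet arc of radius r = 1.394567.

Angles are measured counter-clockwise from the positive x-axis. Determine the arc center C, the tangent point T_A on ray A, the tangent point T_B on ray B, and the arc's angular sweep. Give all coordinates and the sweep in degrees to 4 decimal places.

center=(-0.9857,-14.3415) T_A=(-2.2128,-15.0040) T_B=(-2.3685,-14.1604) sweep=35.8264

bisector direction at 10.4511° = (0.983410,0.181396)
center distance |VC| = r/sin(θ/2) = 1.394567/sin(72.0868°) = 1.465615
C = V + |VC|·bis = (-0.9857,-14.3415)
T_A = V + ((C−V)·d_A)·d_A = V + 0.4508·d_A = (-2.2128,-15.0040)
T_B = V + ((C−V)·d_B)·d_B = V + 0.4508·d_B = (-2.3685,-14.1604)
sweep = 180° − θ = 35.8264°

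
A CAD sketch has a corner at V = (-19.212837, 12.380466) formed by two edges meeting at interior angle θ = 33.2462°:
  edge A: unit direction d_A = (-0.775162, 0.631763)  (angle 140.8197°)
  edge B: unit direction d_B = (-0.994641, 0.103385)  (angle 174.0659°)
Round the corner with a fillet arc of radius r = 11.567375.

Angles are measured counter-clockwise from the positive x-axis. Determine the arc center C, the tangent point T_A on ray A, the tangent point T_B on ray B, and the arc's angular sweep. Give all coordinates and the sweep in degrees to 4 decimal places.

center=(-56.5543,27.8915) T_A=(-49.2464,36.8581) T_B=(-57.7501,16.3861) sweep=146.7538

bisector direction at 157.4428° = (-0.923497,0.383606)
center distance |VC| = r/sin(θ/2) = 11.567375/sin(16.6231°) = 40.434804
C = V + |VC|·bis = (-56.5543,27.8915)
T_A = V + ((C−V)·d_A)·d_A = V + 38.7449·d_A = (-49.2464,36.8581)
T_B = V + ((C−V)·d_B)·d_B = V + 38.7449·d_B = (-57.7501,16.3861)
sweep = 180° − θ = 146.7538°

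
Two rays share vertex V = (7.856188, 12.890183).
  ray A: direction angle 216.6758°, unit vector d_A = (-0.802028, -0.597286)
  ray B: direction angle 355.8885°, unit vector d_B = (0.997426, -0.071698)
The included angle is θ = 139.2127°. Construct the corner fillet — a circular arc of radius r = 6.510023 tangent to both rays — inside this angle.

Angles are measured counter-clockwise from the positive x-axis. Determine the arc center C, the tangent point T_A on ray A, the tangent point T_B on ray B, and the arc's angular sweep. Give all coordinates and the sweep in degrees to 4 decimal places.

center=(9.8034,6.2234) T_A=(5.9151,11.4446) T_B=(10.2702,12.7167) sweep=40.7873

bisector direction at 286.2822° = (0.280368,-0.959893)
center distance |VC| = r/sin(θ/2) = 6.510023/sin(69.6064°) = 6.945353
C = V + |VC|·bis = (9.8034,6.2234)
T_A = V + ((C−V)·d_A)·d_A = V + 2.4202·d_A = (5.9151,11.4446)
T_B = V + ((C−V)·d_B)·d_B = V + 2.4202·d_B = (10.2702,12.7167)
sweep = 180° − θ = 40.7873°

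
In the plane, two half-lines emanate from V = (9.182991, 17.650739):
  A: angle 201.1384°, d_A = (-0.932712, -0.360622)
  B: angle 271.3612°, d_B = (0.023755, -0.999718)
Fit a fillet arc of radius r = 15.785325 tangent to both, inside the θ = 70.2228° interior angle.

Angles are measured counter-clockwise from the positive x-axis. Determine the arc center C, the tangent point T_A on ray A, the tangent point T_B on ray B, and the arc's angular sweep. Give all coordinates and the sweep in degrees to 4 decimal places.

bisector direction at 236.2498° = (-0.555573,-0.831468)
center distance |VC| = r/sin(θ/2) = 15.785325/sin(35.1114°) = 27.444719
C = V + |VC|·bis = (-6.0646,-5.1687)
T_A = V + ((C−V)·d_A)·d_A = V + 22.4507·d_A = (-11.7571,9.5545)
T_B = V + ((C−V)·d_B)·d_B = V + 22.4507·d_B = (9.7163,-4.7937)
sweep = 180° − θ = 109.7772°

center=(-6.0646,-5.1687) T_A=(-11.7571,9.5545) T_B=(9.7163,-4.7937) sweep=109.7772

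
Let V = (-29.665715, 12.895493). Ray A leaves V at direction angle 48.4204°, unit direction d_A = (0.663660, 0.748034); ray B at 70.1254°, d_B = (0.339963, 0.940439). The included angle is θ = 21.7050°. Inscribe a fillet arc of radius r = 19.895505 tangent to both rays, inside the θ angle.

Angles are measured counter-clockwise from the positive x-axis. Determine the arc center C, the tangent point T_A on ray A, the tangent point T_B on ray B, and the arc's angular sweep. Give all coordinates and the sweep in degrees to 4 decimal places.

center=(24.3258,103.7297) T_A=(39.2084,90.5259) T_B=(5.6153,110.4935) sweep=158.2950

bisector direction at 59.2729° = (0.510950,0.859611)
center distance |VC| = r/sin(θ/2) = 19.895505/sin(10.8525°) = 105.669042
C = V + |VC|·bis = (24.3258,103.7297)
T_A = V + ((C−V)·d_A)·d_A = V + 103.7792·d_A = (39.2084,90.5259)
T_B = V + ((C−V)·d_B)·d_B = V + 103.7792·d_B = (5.6153,110.4935)
sweep = 180° − θ = 158.2950°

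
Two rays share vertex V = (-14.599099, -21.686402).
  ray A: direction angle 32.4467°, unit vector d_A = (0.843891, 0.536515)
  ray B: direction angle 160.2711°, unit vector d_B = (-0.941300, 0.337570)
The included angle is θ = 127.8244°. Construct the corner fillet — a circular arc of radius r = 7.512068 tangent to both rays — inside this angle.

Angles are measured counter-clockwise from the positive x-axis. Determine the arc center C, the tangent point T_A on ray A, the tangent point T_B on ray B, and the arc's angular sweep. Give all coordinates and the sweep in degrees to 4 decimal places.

bisector direction at 96.3589° = (-0.110756,0.993848)
center distance |VC| = r/sin(θ/2) = 7.512068/sin(63.9122°) = 8.364203
C = V + |VC|·bis = (-15.5255,-13.3737)
T_A = V + ((C−V)·d_A)·d_A = V + 3.6781·d_A = (-11.4951,-19.7130)
T_B = V + ((C−V)·d_B)·d_B = V + 3.6781·d_B = (-18.0613,-20.4448)
sweep = 180° − θ = 52.1756°

center=(-15.5255,-13.3737) T_A=(-11.4951,-19.7130) T_B=(-18.0613,-20.4448) sweep=52.1756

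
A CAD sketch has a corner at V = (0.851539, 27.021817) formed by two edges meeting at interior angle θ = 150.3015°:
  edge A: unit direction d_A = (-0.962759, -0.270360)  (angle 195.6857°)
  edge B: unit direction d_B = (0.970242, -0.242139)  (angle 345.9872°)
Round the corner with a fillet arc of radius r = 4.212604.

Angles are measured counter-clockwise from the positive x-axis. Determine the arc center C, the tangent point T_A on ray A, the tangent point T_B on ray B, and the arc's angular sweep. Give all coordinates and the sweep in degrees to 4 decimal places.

bisector direction at 270.8365° = (0.014598,-0.999893)
center distance |VC| = r/sin(θ/2) = 4.212604/sin(75.1508°) = 4.358151
C = V + |VC|·bis = (0.9152,22.6641)
T_A = V + ((C−V)·d_A)·d_A = V + 1.1169·d_A = (-0.2238,26.7199)
T_B = V + ((C−V)·d_B)·d_B = V + 1.1169·d_B = (1.9352,26.7514)
sweep = 180° − θ = 29.6985°

center=(0.9152,22.6641) T_A=(-0.2238,26.7199) T_B=(1.9352,26.7514) sweep=29.6985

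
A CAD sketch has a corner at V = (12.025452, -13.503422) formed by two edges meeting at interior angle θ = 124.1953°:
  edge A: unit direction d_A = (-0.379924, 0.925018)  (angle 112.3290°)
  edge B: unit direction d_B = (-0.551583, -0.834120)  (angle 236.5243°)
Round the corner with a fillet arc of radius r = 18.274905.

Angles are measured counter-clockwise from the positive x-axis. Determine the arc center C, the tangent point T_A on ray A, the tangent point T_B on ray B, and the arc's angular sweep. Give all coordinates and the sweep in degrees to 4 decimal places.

bisector direction at 174.4266° = (-0.995273,0.097120)
center distance |VC| = r/sin(θ/2) = 18.274905/sin(62.0977°) = 20.678901
C = V + |VC|·bis = (-8.5557,-11.4951)
T_A = V + ((C−V)·d_A)·d_A = V + 9.6770·d_A = (8.3489,-4.5520)
T_B = V + ((C−V)·d_B)·d_B = V + 9.6770·d_B = (6.6878,-21.5752)
sweep = 180° − θ = 55.8047°

center=(-8.5557,-11.4951) T_A=(8.3489,-4.5520) T_B=(6.6878,-21.5752) sweep=55.8047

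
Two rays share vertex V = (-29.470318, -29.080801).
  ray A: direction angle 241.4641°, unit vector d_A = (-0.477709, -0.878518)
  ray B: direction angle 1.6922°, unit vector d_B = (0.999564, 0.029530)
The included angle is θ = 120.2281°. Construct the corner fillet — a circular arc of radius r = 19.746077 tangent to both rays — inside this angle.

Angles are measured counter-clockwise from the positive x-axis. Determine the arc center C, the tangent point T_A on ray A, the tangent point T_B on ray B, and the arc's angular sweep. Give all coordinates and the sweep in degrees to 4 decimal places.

bisector direction at 301.5782° = (0.523661,-0.851927)
center distance |VC| = r/sin(θ/2) = 19.746077/sin(60.1140°) = 22.774677
C = V + |VC|·bis = (-17.5441,-48.4832)
T_A = V + ((C−V)·d_A)·d_A = V + 11.3481·d_A = (-34.8914,-39.0503)
T_B = V + ((C−V)·d_B)·d_B = V + 11.3481·d_B = (-18.1272,-28.7457)
sweep = 180° − θ = 59.7719°

center=(-17.5441,-48.4832) T_A=(-34.8914,-39.0503) T_B=(-18.1272,-28.7457) sweep=59.7719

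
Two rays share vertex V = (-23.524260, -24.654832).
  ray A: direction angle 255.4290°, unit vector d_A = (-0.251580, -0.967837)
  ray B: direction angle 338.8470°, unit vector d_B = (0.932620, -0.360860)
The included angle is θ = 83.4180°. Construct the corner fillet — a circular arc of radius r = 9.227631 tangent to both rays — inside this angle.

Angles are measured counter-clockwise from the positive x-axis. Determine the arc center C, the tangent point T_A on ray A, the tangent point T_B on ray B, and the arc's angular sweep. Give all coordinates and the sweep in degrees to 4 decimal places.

center=(-17.1982,-36.9969) T_A=(-26.1290,-34.6754) T_B=(-13.8683,-28.3910) sweep=96.5820

bisector direction at 297.1380° = (0.456135,-0.889910)
center distance |VC| = r/sin(θ/2) = 9.227631/sin(41.7090°) = 13.868887
C = V + |VC|·bis = (-17.1982,-36.9969)
T_A = V + ((C−V)·d_A)·d_A = V + 10.3536·d_A = (-26.1290,-34.6754)
T_B = V + ((C−V)·d_B)·d_B = V + 10.3536·d_B = (-13.8683,-28.3910)
sweep = 180° − θ = 96.5820°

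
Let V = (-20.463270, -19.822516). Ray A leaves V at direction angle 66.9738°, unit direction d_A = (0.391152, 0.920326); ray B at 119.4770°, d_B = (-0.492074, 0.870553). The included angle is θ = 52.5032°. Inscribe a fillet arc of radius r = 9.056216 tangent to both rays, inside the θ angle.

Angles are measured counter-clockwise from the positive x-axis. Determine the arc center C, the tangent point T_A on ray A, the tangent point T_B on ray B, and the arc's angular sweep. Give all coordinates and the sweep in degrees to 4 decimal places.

center=(-21.6153,0.6197) T_A=(-13.2806,-2.9227) T_B=(-29.4992,-3.8366) sweep=127.4968

bisector direction at 93.2254° = (-0.056264,0.998416)
center distance |VC| = r/sin(θ/2) = 9.056216/sin(26.2516°) = 20.474643
C = V + |VC|·bis = (-21.6153,0.6197)
T_A = V + ((C−V)·d_A)·d_A = V + 18.3629·d_A = (-13.2806,-2.9227)
T_B = V + ((C−V)·d_B)·d_B = V + 18.3629·d_B = (-29.4992,-3.8366)
sweep = 180° − θ = 127.4968°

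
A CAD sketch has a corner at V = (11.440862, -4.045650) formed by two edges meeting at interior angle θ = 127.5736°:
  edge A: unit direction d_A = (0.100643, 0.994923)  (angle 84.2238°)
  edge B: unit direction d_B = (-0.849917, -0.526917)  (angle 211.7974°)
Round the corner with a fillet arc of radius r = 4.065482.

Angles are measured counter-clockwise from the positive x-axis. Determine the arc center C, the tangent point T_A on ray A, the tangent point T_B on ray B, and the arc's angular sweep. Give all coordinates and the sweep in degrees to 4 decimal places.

bisector direction at 148.0106° = (-0.848146,0.529762)
center distance |VC| = r/sin(θ/2) = 4.065482/sin(63.7868°) = 4.531519
C = V + |VC|·bis = (7.5975,-1.6450)
T_A = V + ((C−V)·d_A)·d_A = V + 2.0016·d_A = (11.6423,-2.0542)
T_B = V + ((C−V)·d_B)·d_B = V + 2.0016·d_B = (9.7396,-5.1003)
sweep = 180° − θ = 52.4264°

center=(7.5975,-1.6450) T_A=(11.6423,-2.0542) T_B=(9.7396,-5.1003) sweep=52.4264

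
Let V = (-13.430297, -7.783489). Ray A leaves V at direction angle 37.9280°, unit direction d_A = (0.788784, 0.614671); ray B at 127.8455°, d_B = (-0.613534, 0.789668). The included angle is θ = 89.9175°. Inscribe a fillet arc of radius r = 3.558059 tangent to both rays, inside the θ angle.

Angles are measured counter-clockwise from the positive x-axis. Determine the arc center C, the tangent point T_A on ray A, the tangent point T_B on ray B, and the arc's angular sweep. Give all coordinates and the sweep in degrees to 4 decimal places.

bisector direction at 82.8868° = (0.123831,0.992303)
center distance |VC| = r/sin(θ/2) = 3.558059/sin(44.9588°) = 5.035482
C = V + |VC|·bis = (-12.8067,-2.7868)
T_A = V + ((C−V)·d_A)·d_A = V + 3.5632·d_A = (-10.6197,-5.5933)
T_B = V + ((C−V)·d_B)·d_B = V + 3.5632·d_B = (-15.6164,-4.9698)
sweep = 180° − θ = 90.0825°

center=(-12.8067,-2.7868) T_A=(-10.6197,-5.5933) T_B=(-15.6164,-4.9698) sweep=90.0825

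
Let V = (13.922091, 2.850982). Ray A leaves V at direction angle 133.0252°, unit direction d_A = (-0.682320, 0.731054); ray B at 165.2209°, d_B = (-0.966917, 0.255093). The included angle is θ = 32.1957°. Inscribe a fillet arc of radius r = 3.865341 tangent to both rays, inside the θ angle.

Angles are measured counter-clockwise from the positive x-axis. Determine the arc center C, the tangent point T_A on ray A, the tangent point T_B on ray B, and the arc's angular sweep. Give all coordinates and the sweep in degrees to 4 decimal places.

bisector direction at 149.1231° = (-0.858271,0.513196)
center distance |VC| = r/sin(θ/2) = 3.865341/sin(16.0979°) = 13.940279
C = V + |VC|·bis = (1.9575,10.0051)
T_A = V + ((C−V)·d_A)·d_A = V + 13.3937·d_A = (4.7833,12.6425)
T_B = V + ((C−V)·d_B)·d_B = V + 13.3937·d_B = (0.9715,6.2676)
sweep = 180° − θ = 147.8043°

center=(1.9575,10.0051) T_A=(4.7833,12.6425) T_B=(0.9715,6.2676) sweep=147.8043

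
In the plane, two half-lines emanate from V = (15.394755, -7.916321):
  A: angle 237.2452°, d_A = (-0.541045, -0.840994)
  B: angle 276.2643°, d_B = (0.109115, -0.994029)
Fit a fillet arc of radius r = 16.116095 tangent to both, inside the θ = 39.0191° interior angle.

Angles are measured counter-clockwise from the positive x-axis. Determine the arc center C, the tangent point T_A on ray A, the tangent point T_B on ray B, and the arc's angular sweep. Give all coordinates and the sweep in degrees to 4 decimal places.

center=(4.3381,-54.8896) T_A=(-9.2154,-46.1701) T_B=(20.3580,-53.1311) sweep=140.9809

bisector direction at 256.7548° = (-0.229120,-0.973398)
center distance |VC| = r/sin(θ/2) = 16.116095/sin(19.5096°) = 48.256987
C = V + |VC|·bis = (4.3381,-54.8896)
T_A = V + ((C−V)·d_A)·d_A = V + 45.4864·d_A = (-9.2154,-46.1701)
T_B = V + ((C−V)·d_B)·d_B = V + 45.4864·d_B = (20.3580,-53.1311)
sweep = 180° − θ = 140.9809°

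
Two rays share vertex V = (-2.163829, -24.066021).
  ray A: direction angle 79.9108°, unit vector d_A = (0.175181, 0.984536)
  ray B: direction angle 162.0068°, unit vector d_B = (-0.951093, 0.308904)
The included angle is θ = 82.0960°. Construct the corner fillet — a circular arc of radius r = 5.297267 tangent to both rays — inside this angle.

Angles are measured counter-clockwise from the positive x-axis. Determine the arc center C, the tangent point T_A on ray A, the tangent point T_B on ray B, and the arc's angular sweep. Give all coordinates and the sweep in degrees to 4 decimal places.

center=(-6.3135,-17.1486) T_A=(-1.0981,-18.0766) T_B=(-7.9498,-22.1868) sweep=97.9040

bisector direction at 120.9588° = (-0.514422,0.857537)
center distance |VC| = r/sin(θ/2) = 5.297267/sin(41.0480°) = 8.066604
C = V + |VC|·bis = (-6.3135,-17.1486)
T_A = V + ((C−V)·d_A)·d_A = V + 6.0835·d_A = (-1.0981,-18.0766)
T_B = V + ((C−V)·d_B)·d_B = V + 6.0835·d_B = (-7.9498,-22.1868)
sweep = 180° − θ = 97.9040°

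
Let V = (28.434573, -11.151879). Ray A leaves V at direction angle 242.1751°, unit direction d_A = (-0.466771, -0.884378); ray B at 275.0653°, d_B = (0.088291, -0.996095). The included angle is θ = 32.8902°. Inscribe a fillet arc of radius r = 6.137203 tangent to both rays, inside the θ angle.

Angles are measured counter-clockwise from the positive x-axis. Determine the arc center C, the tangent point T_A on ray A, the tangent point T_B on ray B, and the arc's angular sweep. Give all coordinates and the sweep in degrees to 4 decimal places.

bisector direction at 258.6202° = (-0.197312,-0.980341)
center distance |VC| = r/sin(θ/2) = 6.137203/sin(16.4451°) = 21.678838
C = V + |VC|·bis = (24.1571,-32.4045)
T_A = V + ((C−V)·d_A)·d_A = V + 20.7920·d_A = (18.7295,-29.5399)
T_B = V + ((C−V)·d_B)·d_B = V + 20.7920·d_B = (30.2703,-31.8627)
sweep = 180° − θ = 147.1098°

center=(24.1571,-32.4045) T_A=(18.7295,-29.5399) T_B=(30.2703,-31.8627) sweep=147.1098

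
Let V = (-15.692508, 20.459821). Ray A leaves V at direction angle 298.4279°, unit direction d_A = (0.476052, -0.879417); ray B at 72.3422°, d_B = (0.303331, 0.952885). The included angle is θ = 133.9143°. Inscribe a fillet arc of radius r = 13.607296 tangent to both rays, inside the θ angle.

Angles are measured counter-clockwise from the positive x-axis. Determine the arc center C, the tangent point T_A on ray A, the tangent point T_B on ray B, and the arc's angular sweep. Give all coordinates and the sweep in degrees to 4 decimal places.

bisector direction at 5.3850° = (0.995586,0.093849)
center distance |VC| = r/sin(θ/2) = 13.607296/sin(66.9571°) = 14.787126
C = V + |VC|·bis = (-0.9706,21.8476)
T_A = V + ((C−V)·d_A)·d_A = V + 5.7880·d_A = (-12.9371,15.3698)
T_B = V + ((C−V)·d_B)·d_B = V + 5.7880·d_B = (-13.9368,25.9751)
sweep = 180° − θ = 46.0857°

center=(-0.9706,21.8476) T_A=(-12.9371,15.3698) T_B=(-13.9368,25.9751) sweep=46.0857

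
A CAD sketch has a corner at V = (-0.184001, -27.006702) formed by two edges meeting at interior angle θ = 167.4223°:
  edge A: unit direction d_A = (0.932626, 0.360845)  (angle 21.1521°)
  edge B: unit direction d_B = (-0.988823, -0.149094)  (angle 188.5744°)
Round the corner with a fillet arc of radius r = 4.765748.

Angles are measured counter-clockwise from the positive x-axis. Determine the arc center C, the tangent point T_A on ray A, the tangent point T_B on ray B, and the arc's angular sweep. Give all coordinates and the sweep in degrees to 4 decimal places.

bisector direction at 104.8633° = (-0.256513,0.966541)
center distance |VC| = r/sin(θ/2) = 4.765748/sin(83.7112°) = 4.794601
C = V + |VC|·bis = (-1.4139,-22.3725)
T_A = V + ((C−V)·d_A)·d_A = V + 0.5252·d_A = (0.3058,-26.8172)
T_B = V + ((C−V)·d_B)·d_B = V + 0.5252·d_B = (-0.7033,-27.0850)
sweep = 180° − θ = 12.5777°

center=(-1.4139,-22.3725) T_A=(0.3058,-26.8172) T_B=(-0.7033,-27.0850) sweep=12.5777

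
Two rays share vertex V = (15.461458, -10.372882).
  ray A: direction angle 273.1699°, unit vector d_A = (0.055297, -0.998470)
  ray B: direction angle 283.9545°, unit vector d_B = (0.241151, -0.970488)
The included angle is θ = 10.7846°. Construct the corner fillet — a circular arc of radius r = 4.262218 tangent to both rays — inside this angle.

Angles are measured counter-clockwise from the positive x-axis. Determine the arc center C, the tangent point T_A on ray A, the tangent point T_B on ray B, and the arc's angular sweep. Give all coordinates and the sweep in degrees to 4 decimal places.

bisector direction at 278.5622° = (0.148883,-0.988855)
center distance |VC| = r/sin(θ/2) = 4.262218/sin(5.3923°) = 45.355039
C = V + |VC|·bis = (22.2141,-55.2224)
T_A = V + ((C−V)·d_A)·d_A = V + 45.1543·d_A = (17.9584,-55.4581)
T_B = V + ((C−V)·d_B)·d_B = V + 45.1543·d_B = (26.3505,-54.1946)
sweep = 180° − θ = 169.2154°

center=(22.2141,-55.2224) T_A=(17.9584,-55.4581) T_B=(26.3505,-54.1946) sweep=169.2154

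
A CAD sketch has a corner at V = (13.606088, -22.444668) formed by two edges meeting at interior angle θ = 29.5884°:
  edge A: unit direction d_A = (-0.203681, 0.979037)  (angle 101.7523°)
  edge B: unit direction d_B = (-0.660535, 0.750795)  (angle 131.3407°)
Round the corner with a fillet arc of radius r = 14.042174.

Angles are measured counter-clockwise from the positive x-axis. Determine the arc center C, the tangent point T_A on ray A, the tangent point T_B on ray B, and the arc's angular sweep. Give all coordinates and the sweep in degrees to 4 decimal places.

center=(-10.9713,26.7499) T_A=(2.7765,29.6100) T_B=(-21.5141,17.4746) sweep=150.4116

bisector direction at 116.5465° = (-0.446924,0.894572)
center distance |VC| = r/sin(θ/2) = 14.042174/sin(14.7942°) = 54.992325
C = V + |VC|·bis = (-10.9713,26.7499)
T_A = V + ((C−V)·d_A)·d_A = V + 53.1693·d_A = (2.7765,29.6100)
T_B = V + ((C−V)·d_B)·d_B = V + 53.1693·d_B = (-21.5141,17.4746)
sweep = 180° − θ = 150.4116°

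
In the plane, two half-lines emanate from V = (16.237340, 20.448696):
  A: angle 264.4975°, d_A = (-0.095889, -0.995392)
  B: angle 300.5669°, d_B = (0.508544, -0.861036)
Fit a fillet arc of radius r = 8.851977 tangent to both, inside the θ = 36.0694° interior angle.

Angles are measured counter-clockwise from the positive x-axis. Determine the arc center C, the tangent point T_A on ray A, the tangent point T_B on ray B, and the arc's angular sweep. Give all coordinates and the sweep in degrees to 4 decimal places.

bisector direction at 282.5322° = (0.216988,-0.976174)
center distance |VC| = r/sin(θ/2) = 8.851977/sin(18.0347°) = 28.592310
C = V + |VC|·bis = (22.4415,-7.4624)
T_A = V + ((C−V)·d_A)·d_A = V + 27.1875·d_A = (13.6303,-6.6136)
T_B = V + ((C−V)·d_B)·d_B = V + 27.1875·d_B = (30.0634,-2.9608)
sweep = 180° − θ = 143.9306°

center=(22.4415,-7.4624) T_A=(13.6303,-6.6136) T_B=(30.0634,-2.9608) sweep=143.9306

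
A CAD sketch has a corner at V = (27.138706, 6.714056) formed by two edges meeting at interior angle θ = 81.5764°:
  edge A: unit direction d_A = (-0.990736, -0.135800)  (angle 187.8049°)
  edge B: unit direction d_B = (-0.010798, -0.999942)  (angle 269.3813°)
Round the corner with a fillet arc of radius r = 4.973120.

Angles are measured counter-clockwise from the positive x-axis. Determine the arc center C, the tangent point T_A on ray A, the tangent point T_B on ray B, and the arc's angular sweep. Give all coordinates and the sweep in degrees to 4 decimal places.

bisector direction at 228.5931° = (-0.661402,-0.750031)
center distance |VC| = r/sin(θ/2) = 4.973120/sin(40.7882°) = 7.612718
C = V + |VC|·bis = (22.1036,1.0043)
T_A = V + ((C−V)·d_A)·d_A = V + 5.7638·d_A = (21.4283,5.9313)
T_B = V + ((C−V)·d_B)·d_B = V + 5.7638·d_B = (27.0765,0.9506)
sweep = 180° − θ = 98.4236°

center=(22.1036,1.0043) T_A=(21.4283,5.9313) T_B=(27.0765,0.9506) sweep=98.4236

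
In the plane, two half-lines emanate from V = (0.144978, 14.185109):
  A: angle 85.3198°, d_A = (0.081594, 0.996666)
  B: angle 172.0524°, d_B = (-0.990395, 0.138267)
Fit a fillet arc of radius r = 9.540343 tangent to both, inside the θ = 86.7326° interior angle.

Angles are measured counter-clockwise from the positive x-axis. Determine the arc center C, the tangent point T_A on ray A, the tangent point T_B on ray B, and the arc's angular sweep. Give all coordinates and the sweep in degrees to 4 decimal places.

bisector direction at 128.6861° = (-0.625053,0.780582)
center distance |VC| = r/sin(θ/2) = 9.540343/sin(43.3663°) = 13.893838
C = V + |VC|·bis = (-8.5394,25.0304)
T_A = V + ((C−V)·d_A)·d_A = V + 10.1005·d_A = (0.9691,24.2520)
T_B = V + ((C−V)·d_B)·d_B = V + 10.1005·d_B = (-9.8585,15.5817)
sweep = 180° − θ = 93.2674°

center=(-8.5394,25.0304) T_A=(0.9691,24.2520) T_B=(-9.8585,15.5817) sweep=93.2674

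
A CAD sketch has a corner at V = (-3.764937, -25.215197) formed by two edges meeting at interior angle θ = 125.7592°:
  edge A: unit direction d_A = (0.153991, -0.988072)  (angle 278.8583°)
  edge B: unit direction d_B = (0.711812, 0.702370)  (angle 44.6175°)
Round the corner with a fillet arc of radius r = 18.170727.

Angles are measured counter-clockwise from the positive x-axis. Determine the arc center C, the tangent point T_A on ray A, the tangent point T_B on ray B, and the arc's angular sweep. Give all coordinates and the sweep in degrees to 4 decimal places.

center=(15.6222,-31.6127) T_A=(-2.3318,-34.4108) T_B=(2.8596,-18.6785) sweep=54.2408

bisector direction at 341.7379° = (0.949633,-0.313364)
center distance |VC| = r/sin(θ/2) = 18.170727/sin(62.8796°) = 20.415388
C = V + |VC|·bis = (15.6222,-31.6127)
T_A = V + ((C−V)·d_A)·d_A = V + 9.3066·d_A = (-2.3318,-34.4108)
T_B = V + ((C−V)·d_B)·d_B = V + 9.3066·d_B = (2.8596,-18.6785)
sweep = 180° − θ = 54.2408°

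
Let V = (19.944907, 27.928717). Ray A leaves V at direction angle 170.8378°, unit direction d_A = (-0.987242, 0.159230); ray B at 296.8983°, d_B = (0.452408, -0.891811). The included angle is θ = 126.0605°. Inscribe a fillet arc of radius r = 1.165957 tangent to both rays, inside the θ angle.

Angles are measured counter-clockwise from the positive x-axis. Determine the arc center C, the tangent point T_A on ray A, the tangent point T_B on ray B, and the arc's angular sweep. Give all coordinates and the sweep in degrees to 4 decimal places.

center=(19.1735,26.8721) T_A=(19.3592,28.0232) T_B=(20.2133,27.3996) sweep=53.9395

bisector direction at 233.8680° = (-0.589647,-0.807661)
center distance |VC| = r/sin(θ/2) = 1.165957/sin(63.0303°) = 1.308232
C = V + |VC|·bis = (19.1735,26.8721)
T_A = V + ((C−V)·d_A)·d_A = V + 0.5933·d_A = (19.3592,28.0232)
T_B = V + ((C−V)·d_B)·d_B = V + 0.5933·d_B = (20.2133,27.3996)
sweep = 180° − θ = 53.9395°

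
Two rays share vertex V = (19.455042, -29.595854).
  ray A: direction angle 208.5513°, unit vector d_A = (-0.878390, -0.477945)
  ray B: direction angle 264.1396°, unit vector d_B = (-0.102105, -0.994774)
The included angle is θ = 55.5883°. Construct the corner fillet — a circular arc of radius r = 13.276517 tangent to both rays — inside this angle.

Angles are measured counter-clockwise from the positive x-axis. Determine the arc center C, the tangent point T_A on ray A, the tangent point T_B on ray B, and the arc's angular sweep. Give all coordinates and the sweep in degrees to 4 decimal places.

center=(3.6762,-53.2960) T_A=(-2.6693,-41.6341) T_B=(16.8833,-54.6516) sweep=124.4117

bisector direction at 236.3454° = (-0.554184,-0.832394)
center distance |VC| = r/sin(θ/2) = 13.276517/sin(27.7941°) = 28.472275
C = V + |VC|·bis = (3.6762,-53.2960)
T_A = V + ((C−V)·d_A)·d_A = V + 25.1874·d_A = (-2.6693,-41.6341)
T_B = V + ((C−V)·d_B)·d_B = V + 25.1874·d_B = (16.8833,-54.6516)
sweep = 180° − θ = 124.4117°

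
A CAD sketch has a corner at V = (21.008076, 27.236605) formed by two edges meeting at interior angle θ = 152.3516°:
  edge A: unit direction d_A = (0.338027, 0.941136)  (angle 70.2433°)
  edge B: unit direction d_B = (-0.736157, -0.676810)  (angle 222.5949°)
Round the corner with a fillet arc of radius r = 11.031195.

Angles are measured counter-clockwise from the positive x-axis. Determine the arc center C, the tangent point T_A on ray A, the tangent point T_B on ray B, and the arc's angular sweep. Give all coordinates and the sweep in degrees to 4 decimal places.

center=(11.5438,33.5201) T_A=(21.9256,29.7913) T_B=(19.0098,25.3994) sweep=27.6484

bisector direction at 146.4191° = (-0.833106,0.553114)
center distance |VC| = r/sin(θ/2) = 11.031195/sin(76.1758°) = 11.360263
C = V + |VC|·bis = (11.5438,33.5201)
T_A = V + ((C−V)·d_A)·d_A = V + 2.7145·d_A = (21.9256,29.7913)
T_B = V + ((C−V)·d_B)·d_B = V + 2.7145·d_B = (19.0098,25.3994)
sweep = 180° − θ = 27.6484°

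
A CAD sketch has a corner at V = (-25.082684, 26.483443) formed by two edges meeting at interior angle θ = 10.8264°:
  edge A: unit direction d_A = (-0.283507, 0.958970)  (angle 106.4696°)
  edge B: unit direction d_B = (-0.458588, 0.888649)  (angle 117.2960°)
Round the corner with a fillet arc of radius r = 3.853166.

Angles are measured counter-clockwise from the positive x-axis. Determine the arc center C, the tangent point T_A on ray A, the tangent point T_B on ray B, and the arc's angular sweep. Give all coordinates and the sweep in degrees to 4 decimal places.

center=(-40.3058,64.3849) T_A=(-36.6107,65.4773) T_B=(-43.7299,62.6179) sweep=169.1736

bisector direction at 111.8828° = (-0.372709,0.927948)
center distance |VC| = r/sin(θ/2) = 3.853166/sin(5.4132°) = 40.844404
C = V + |VC|·bis = (-40.3058,64.3849)
T_A = V + ((C−V)·d_A)·d_A = V + 40.6622·d_A = (-36.6107,65.4773)
T_B = V + ((C−V)·d_B)·d_B = V + 40.6622·d_B = (-43.7299,62.6179)
sweep = 180° − θ = 169.1736°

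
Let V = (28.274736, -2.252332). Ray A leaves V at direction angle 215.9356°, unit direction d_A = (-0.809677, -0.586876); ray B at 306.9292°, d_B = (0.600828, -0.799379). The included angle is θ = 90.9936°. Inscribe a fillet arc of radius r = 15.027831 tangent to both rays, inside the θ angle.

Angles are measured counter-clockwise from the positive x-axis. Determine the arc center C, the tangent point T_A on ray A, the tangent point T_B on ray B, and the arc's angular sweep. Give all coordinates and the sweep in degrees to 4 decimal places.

center=(25.1357,-23.0879) T_A=(16.3162,-10.9202) T_B=(37.1486,-14.0587) sweep=89.0064

bisector direction at 261.4324° = (-0.148976,-0.988841)
center distance |VC| = r/sin(θ/2) = 15.027831/sin(45.4968°) = 21.070657
C = V + |VC|·bis = (25.1357,-23.0879)
T_A = V + ((C−V)·d_A)·d_A = V + 14.7695·d_A = (16.3162,-10.9202)
T_B = V + ((C−V)·d_B)·d_B = V + 14.7695·d_B = (37.1486,-14.0587)
sweep = 180° − θ = 89.0064°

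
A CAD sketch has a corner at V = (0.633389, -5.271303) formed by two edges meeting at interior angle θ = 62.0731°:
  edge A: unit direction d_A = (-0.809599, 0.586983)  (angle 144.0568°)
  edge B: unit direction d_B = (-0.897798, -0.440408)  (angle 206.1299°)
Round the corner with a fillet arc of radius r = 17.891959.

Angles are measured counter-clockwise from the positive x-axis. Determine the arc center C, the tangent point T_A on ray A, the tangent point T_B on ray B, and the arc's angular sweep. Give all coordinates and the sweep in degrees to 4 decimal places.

center=(-33.9417,-2.3031) T_A=(-23.4394,12.1822) T_B=(-26.0619,-18.3665) sweep=117.9269

bisector direction at 175.0934° = (-0.996335,0.085533)
center distance |VC| = r/sin(θ/2) = 17.891959/sin(31.0365°) = 34.702264
C = V + |VC|·bis = (-33.9417,-2.3031)
T_A = V + ((C−V)·d_A)·d_A = V + 29.7342·d_A = (-23.4394,12.1822)
T_B = V + ((C−V)·d_B)·d_B = V + 29.7342·d_B = (-26.0619,-18.3665)
sweep = 180° − θ = 117.9269°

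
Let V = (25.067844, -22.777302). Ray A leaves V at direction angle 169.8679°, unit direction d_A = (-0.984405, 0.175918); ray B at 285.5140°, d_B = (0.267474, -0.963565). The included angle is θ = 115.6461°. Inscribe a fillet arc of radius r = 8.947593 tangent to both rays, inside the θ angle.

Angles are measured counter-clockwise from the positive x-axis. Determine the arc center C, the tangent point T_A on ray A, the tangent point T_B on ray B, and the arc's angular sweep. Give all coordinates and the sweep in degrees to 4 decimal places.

center=(17.9520,-30.5950) T_A=(19.5261,-21.7870) T_B=(26.5736,-28.2018) sweep=64.3539

bisector direction at 227.6909° = (-0.673129,-0.739525)
center distance |VC| = r/sin(θ/2) = 8.947593/sin(57.8231°) = 10.571259
C = V + |VC|·bis = (17.9520,-30.5950)
T_A = V + ((C−V)·d_A)·d_A = V + 5.6296·d_A = (19.5261,-21.7870)
T_B = V + ((C−V)·d_B)·d_B = V + 5.6296·d_B = (26.5736,-28.2018)
sweep = 180° − θ = 64.3539°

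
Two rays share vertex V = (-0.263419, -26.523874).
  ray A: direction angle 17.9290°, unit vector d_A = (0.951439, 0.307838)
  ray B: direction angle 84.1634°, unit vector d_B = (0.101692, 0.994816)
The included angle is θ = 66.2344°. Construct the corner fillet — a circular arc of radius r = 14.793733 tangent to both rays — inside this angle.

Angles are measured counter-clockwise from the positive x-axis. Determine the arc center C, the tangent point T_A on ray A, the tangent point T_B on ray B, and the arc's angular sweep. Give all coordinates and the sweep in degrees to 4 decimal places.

center=(16.7599,-5.4672) T_A=(21.3139,-19.5425) T_B=(2.0428,-3.9628) sweep=113.7656

bisector direction at 51.0462° = (0.628694,0.777653)
center distance |VC| = r/sin(θ/2) = 14.793733/sin(33.1172°) = 27.077222
C = V + |VC|·bis = (16.7599,-5.4672)
T_A = V + ((C−V)·d_A)·d_A = V + 22.6787·d_A = (21.3139,-19.5425)
T_B = V + ((C−V)·d_B)·d_B = V + 22.6787·d_B = (2.0428,-3.9628)
sweep = 180° − θ = 113.7656°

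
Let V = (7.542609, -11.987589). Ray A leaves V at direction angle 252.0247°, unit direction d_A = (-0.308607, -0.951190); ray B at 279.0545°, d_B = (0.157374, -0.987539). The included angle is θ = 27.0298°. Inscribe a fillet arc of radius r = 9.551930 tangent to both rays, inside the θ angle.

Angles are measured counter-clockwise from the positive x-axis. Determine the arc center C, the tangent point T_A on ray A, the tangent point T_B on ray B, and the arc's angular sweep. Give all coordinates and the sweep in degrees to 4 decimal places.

bisector direction at 265.5396° = (-0.077770,-0.996971)
center distance |VC| = r/sin(θ/2) = 9.551930/sin(13.5149°) = 40.872925
C = V + |VC|·bis = (4.3639,-52.7367)
T_A = V + ((C−V)·d_A)·d_A = V + 39.7411·d_A = (-4.7218,-49.7889)
T_B = V + ((C−V)·d_B)·d_B = V + 39.7411·d_B = (13.7968,-51.2335)
sweep = 180° − θ = 152.9702°

center=(4.3639,-52.7367) T_A=(-4.7218,-49.7889) T_B=(13.7968,-51.2335) sweep=152.9702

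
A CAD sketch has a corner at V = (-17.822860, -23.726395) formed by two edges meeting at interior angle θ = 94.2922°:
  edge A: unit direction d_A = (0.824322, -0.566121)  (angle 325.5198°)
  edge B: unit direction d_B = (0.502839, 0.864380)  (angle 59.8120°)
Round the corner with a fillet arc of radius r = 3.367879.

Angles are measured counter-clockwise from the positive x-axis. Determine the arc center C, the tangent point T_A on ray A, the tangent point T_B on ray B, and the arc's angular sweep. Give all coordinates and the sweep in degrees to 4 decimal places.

center=(-13.3406,-22.7191) T_A=(-15.2472,-25.4953) T_B=(-16.2517,-21.0256) sweep=85.7078

bisector direction at 12.6659° = (0.975665,0.219266)
center distance |VC| = r/sin(θ/2) = 3.367879/sin(47.1461°) = 4.594084
C = V + |VC|·bis = (-13.3406,-22.7191)
T_A = V + ((C−V)·d_A)·d_A = V + 3.1246·d_A = (-15.2472,-25.4953)
T_B = V + ((C−V)·d_B)·d_B = V + 3.1246·d_B = (-16.2517,-21.0256)
sweep = 180° − θ = 85.7078°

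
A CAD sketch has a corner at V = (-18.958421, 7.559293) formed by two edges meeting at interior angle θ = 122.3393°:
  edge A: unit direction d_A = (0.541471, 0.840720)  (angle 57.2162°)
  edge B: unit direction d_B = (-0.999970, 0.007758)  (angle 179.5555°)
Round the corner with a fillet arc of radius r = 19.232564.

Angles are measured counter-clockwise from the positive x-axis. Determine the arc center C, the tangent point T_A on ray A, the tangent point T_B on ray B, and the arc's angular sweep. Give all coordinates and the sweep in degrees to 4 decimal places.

bisector direction at 118.3858° = (-0.475407,0.879766)
center distance |VC| = r/sin(θ/2) = 19.232564/sin(61.1696°) = 21.953694
C = V + |VC|·bis = (-29.3954,26.8734)
T_A = V + ((C−V)·d_A)·d_A = V + 10.5865·d_A = (-13.2262,16.4595)
T_B = V + ((C−V)·d_B)·d_B = V + 10.5865·d_B = (-29.5446,7.6414)
sweep = 180° − θ = 57.6607°

center=(-29.3954,26.8734) T_A=(-13.2262,16.4595) T_B=(-29.5446,7.6414) sweep=57.6607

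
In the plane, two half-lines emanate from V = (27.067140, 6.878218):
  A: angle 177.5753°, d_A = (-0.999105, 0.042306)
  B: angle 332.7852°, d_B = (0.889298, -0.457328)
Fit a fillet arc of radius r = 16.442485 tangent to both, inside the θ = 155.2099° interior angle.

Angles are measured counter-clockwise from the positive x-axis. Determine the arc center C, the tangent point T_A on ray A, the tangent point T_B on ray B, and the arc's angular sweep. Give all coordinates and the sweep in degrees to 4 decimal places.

center=(22.7611,-9.3967) T_A=(23.4567,7.0311) T_B=(30.2807,5.2256) sweep=24.7901

bisector direction at 255.1803° = (-0.255779,-0.966735)
center distance |VC| = r/sin(θ/2) = 16.442485/sin(77.6050°) = 16.834892
C = V + |VC|·bis = (22.7611,-9.3967)
T_A = V + ((C−V)·d_A)·d_A = V + 3.6136·d_A = (23.4567,7.0311)
T_B = V + ((C−V)·d_B)·d_B = V + 3.6136·d_B = (30.2807,5.2256)
sweep = 180° − θ = 24.7901°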